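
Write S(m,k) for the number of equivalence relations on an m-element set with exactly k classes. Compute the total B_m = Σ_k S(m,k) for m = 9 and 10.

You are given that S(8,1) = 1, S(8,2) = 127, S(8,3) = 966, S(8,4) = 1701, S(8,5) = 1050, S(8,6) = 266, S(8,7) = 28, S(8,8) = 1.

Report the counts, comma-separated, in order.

[9] T[9,1]:1*1+0=1 · T[9,2]:2*127+1=255 · T[9,3]:3*966+127=3025 · T[9,4]:4*1701+966=7770 · T[9,5]:5*1050+1701=6951 · T[9,6]:6*266+1050=2646 · T[9,7]:7*28+266=462 · T[9,8]:8*1+28=36 · T[9,9]:9*0+1=1
[10] T[10,1]:1*1+0=1 · T[10,2]:2*255+1=511 · T[10,3]:3*3025+255=9330 · T[10,4]:4*7770+3025=34105 · T[10,5]:5*6951+7770=42525 · T[10,6]:6*2646+6951=22827 · T[10,7]:7*462+2646=5880 · T[10,8]:8*36+462=750 · T[10,9]:9*1+36=45 · T[10,10]:10*0+1=1
B_9 = ΣS(9,k) = 1+255+3025+7770+6951+2646+462+36+1 = 21147
B_10 = ΣS(10,k) = 1+511+9330+34105+42525+22827+5880+750+45+1 = 115975

21147, 115975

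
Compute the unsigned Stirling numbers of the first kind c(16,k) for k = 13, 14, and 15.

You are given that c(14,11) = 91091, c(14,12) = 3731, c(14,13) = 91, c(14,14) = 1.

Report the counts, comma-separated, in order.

218400, 6580, 120

i=15: T(15,12)=91091+14·3731=143325 | T(15,13)=3731+14·91=5005 | T(15,14)=91+14·1=105 | T(15,15)=1+14·0=1
i=16: T(16,13)=143325+15·5005=218400 | T(16,14)=5005+15·105=6580 | T(16,15)=105+15·1=120
Read c(16,13) = 218400, c(16,14) = 6580, c(16,15) = 120.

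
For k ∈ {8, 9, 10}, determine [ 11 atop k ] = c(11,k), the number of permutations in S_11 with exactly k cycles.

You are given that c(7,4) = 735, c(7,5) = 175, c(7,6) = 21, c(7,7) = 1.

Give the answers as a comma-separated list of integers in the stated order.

@8  (8,5):175·7+735→1960, (8,6):21·7+175→322, (8,7):1·7+21→28, (8,8):0·7+1→1
@9  (9,6):322·8+1960→4536, (9,7):28·8+322→546, (9,8):1·8+28→36, (9,9):0·8+1→1
@10  (10,7):546·9+4536→9450, (10,8):36·9+546→870, (10,9):1·9+36→45, (10,10):0·9+1→1
@11  (11,8):870·10+9450→18150, (11,9):45·10+870→1320, (11,10):1·10+45→55
Read c(11,8) = 18150, c(11,9) = 1320, c(11,10) = 55.

18150, 1320, 55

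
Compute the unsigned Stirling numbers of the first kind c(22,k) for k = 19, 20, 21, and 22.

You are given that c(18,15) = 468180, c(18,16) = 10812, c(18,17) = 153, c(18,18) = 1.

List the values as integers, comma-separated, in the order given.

1689765, 25025, 231, 1

row 19: T[19][16]=18·10812+468180=662796  T[19][17]=18·153+10812=13566  T[19][18]=18·1+153=171  T[19][19]=18·0+1=1
row 20: T[20][17]=19·13566+662796=920550  T[20][18]=19·171+13566=16815  T[20][19]=19·1+171=190  T[20][20]=19·0+1=1
row 21: T[21][18]=20·16815+920550=1256850  T[21][19]=20·190+16815=20615  T[21][20]=20·1+190=210  T[21][21]=20·0+1=1
row 22: T[22][19]=21·20615+1256850=1689765  T[22][20]=21·210+20615=25025  T[22][21]=21·1+210=231  T[22][22]=21·0+1=1
Read c(22,19) = 1689765, c(22,20) = 25025, c(22,21) = 231, c(22,22) = 1.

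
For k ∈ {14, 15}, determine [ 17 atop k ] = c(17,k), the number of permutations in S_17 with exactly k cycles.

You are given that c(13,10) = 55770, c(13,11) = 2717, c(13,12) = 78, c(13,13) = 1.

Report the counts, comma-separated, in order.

323680, 8500

r14: T_14,11=13×2717+55770=91091; T_14,12=13×78+2717=3731; T_14,13=13×1+78=91; T_14,14=13×0+1=1
r15: T_15,12=14×3731+91091=143325; T_15,13=14×91+3731=5005; T_15,14=14×1+91=105; T_15,15=14×0+1=1
r16: T_16,13=15×5005+143325=218400; T_16,14=15×105+5005=6580; T_16,15=15×1+105=120
r17: T_17,14=16×6580+218400=323680; T_17,15=16×120+6580=8500
Read c(17,14) = 323680, c(17,15) = 8500.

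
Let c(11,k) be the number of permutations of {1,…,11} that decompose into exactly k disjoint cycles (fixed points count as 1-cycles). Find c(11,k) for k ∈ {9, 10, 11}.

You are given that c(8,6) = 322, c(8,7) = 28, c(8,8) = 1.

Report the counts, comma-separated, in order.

1320, 55, 1

r9: T_9,7=8×28+322=546; T_9,8=8×1+28=36; T_9,9=8×0+1=1
r10: T_10,8=9×36+546=870; T_10,9=9×1+36=45; T_10,10=9×0+1=1
r11: T_11,9=10×45+870=1320; T_11,10=10×1+45=55; T_11,11=10×0+1=1
Read c(11,9) = 1320, c(11,10) = 55, c(11,11) = 1.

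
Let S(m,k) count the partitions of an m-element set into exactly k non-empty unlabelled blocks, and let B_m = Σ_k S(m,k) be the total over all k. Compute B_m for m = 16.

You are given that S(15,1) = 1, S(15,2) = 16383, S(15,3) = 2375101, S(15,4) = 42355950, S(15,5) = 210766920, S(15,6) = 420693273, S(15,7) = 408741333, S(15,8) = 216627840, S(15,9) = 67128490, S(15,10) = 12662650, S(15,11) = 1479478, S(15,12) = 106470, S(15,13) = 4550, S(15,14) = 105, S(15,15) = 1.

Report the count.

10480142147

@16  (16,1):1·1+0→1, (16,2):16383·2+1→32767, (16,3):2375101·3+16383→7141686, (16,4):42355950·4+2375101→171798901, (16,5):210766920·5+42355950→1096190550, (16,6):420693273·6+210766920→2734926558, (16,7):408741333·7+420693273→3281882604, (16,8):216627840·8+408741333→2141764053, (16,9):67128490·9+216627840→820784250, (16,10):12662650·10+67128490→193754990, (16,11):1479478·11+12662650→28936908, (16,12):106470·12+1479478→2757118, (16,13):4550·13+106470→165620, (16,14):105·14+4550→6020, (16,15):1·15+105→120, (16,16):0·16+1→1
B_16 = ΣS(16,k) = 1+32767+7141686+171798901+1096190550+2734926558+3281882604+2141764053+820784250+193754990+28936908+2757118+165620+6020+120+1 = 10480142147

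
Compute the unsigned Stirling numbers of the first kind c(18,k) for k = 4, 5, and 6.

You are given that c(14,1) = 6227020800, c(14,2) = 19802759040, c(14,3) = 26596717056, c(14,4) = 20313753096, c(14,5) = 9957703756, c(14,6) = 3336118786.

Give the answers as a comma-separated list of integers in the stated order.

r15: T_15,1=14×6227020800+0=87178291200; T_15,2=14×19802759040+6227020800=283465647360; T_15,3=14×26596717056+19802759040=392156797824; T_15,4=14×20313753096+26596717056=310989260400; T_15,5=14×9957703756+20313753096=159721605680; T_15,6=14×3336118786+9957703756=56663366760
r16: T_16,2=15×283465647360+87178291200=4339163001600; T_16,3=15×392156797824+283465647360=6165817614720; T_16,4=15×310989260400+392156797824=5056995703824; T_16,5=15×159721605680+310989260400=2706813345600; T_16,6=15×56663366760+159721605680=1009672107080
r17: T_17,3=16×6165817614720+4339163001600=102992244837120; T_17,4=16×5056995703824+6165817614720=87077748875904; T_17,5=16×2706813345600+5056995703824=48366009233424; T_17,6=16×1009672107080+2706813345600=18861567058880
r18: T_18,4=17×87077748875904+102992244837120=1583313975727488; T_18,5=17×48366009233424+87077748875904=909299905844112; T_18,6=17×18861567058880+48366009233424=369012649234384
Read c(18,4) = 1583313975727488, c(18,5) = 909299905844112, c(18,6) = 369012649234384.

1583313975727488, 909299905844112, 369012649234384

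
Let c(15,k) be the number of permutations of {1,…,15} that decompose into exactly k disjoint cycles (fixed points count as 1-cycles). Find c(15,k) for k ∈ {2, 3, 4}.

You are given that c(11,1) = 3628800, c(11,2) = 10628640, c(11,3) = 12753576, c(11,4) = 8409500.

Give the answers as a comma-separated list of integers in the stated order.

@12  (12,1):3628800·11+0→39916800, (12,2):10628640·11+3628800→120543840, (12,3):12753576·11+10628640→150917976, (12,4):8409500·11+12753576→105258076
@13  (13,1):39916800·12+0→479001600, (13,2):120543840·12+39916800→1486442880, (13,3):150917976·12+120543840→1931559552, (13,4):105258076·12+150917976→1414014888
@14  (14,1):479001600·13+0→6227020800, (14,2):1486442880·13+479001600→19802759040, (14,3):1931559552·13+1486442880→26596717056, (14,4):1414014888·13+1931559552→20313753096
@15  (15,2):19802759040·14+6227020800→283465647360, (15,3):26596717056·14+19802759040→392156797824, (15,4):20313753096·14+26596717056→310989260400
Read c(15,2) = 283465647360, c(15,3) = 392156797824, c(15,4) = 310989260400.

283465647360, 392156797824, 310989260400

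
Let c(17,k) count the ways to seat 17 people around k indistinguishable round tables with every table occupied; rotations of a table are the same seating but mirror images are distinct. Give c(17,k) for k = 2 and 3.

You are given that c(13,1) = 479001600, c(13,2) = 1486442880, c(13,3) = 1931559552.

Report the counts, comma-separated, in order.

70734282393600, 102992244837120

[14] T[14,1]:13*479001600+0=6227020800 · T[14,2]:13*1486442880+479001600=19802759040 · T[14,3]:13*1931559552+1486442880=26596717056
[15] T[15,1]:14*6227020800+0=87178291200 · T[15,2]:14*19802759040+6227020800=283465647360 · T[15,3]:14*26596717056+19802759040=392156797824
[16] T[16,1]:15*87178291200+0=1307674368000 · T[16,2]:15*283465647360+87178291200=4339163001600 · T[16,3]:15*392156797824+283465647360=6165817614720
[17] T[17,2]:16*4339163001600+1307674368000=70734282393600 · T[17,3]:16*6165817614720+4339163001600=102992244837120
Read c(17,2) = 70734282393600, c(17,3) = 102992244837120.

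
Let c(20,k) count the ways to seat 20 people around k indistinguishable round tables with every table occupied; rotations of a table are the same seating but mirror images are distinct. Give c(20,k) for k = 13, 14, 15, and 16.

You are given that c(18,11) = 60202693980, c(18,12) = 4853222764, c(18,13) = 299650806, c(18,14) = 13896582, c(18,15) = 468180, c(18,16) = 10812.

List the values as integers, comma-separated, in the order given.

342252511900, 20692933630, 973941900, 34916946

i=19: T(19,12)=60202693980+18·4853222764=147560703732 | T(19,13)=4853222764+18·299650806=10246937272 | T(19,14)=299650806+18·13896582=549789282 | T(19,15)=13896582+18·468180=22323822 | T(19,16)=468180+18·10812=662796
i=20: T(20,13)=147560703732+19·10246937272=342252511900 | T(20,14)=10246937272+19·549789282=20692933630 | T(20,15)=549789282+19·22323822=973941900 | T(20,16)=22323822+19·662796=34916946
Read c(20,13) = 342252511900, c(20,14) = 20692933630, c(20,15) = 973941900, c(20,16) = 34916946.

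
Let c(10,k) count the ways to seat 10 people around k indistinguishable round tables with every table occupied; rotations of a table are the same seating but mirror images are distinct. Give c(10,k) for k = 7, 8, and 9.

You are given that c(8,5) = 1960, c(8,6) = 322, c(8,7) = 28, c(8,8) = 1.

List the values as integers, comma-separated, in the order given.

row 9: T[9][6]=8·322+1960=4536  T[9][7]=8·28+322=546  T[9][8]=8·1+28=36  T[9][9]=8·0+1=1
row 10: T[10][7]=9·546+4536=9450  T[10][8]=9·36+546=870  T[10][9]=9·1+36=45
Read c(10,7) = 9450, c(10,8) = 870, c(10,9) = 45.

9450, 870, 45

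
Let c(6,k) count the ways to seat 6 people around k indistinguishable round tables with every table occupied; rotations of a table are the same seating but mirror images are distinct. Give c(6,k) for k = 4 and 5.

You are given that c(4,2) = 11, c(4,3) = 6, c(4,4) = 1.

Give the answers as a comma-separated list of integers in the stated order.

85, 15

row 5: T[5][3]=4·6+11=35  T[5][4]=4·1+6=10  T[5][5]=4·0+1=1
row 6: T[6][4]=5·10+35=85  T[6][5]=5·1+10=15
Read c(6,4) = 85, c(6,5) = 15.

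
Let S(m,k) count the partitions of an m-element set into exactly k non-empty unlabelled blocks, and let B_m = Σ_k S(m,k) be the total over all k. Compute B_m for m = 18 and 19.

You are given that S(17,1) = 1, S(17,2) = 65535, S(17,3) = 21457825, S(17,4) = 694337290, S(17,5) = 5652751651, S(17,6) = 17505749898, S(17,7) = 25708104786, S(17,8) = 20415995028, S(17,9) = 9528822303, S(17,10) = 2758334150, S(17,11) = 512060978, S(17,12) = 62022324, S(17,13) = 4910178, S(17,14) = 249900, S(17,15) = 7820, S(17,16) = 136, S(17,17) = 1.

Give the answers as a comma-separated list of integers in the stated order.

[18] T[18,1]:1*1+0=1 · T[18,2]:2*65535+1=131071 · T[18,3]:3*21457825+65535=64439010 · T[18,4]:4*694337290+21457825=2798806985 · T[18,5]:5*5652751651+694337290=28958095545 · T[18,6]:6*17505749898+5652751651=110687251039 · T[18,7]:7*25708104786+17505749898=197462483400 · T[18,8]:8*20415995028+25708104786=189036065010 · T[18,9]:9*9528822303+20415995028=106175395755 · T[18,10]:10*2758334150+9528822303=37112163803 · T[18,11]:11*512060978+2758334150=8391004908 · T[18,12]:12*62022324+512060978=1256328866 · T[18,13]:13*4910178+62022324=125854638 · T[18,14]:14*249900+4910178=8408778 · T[18,15]:15*7820+249900=367200 · T[18,16]:16*136+7820=9996 · T[18,17]:17*1+136=153 · T[18,18]:18*0+1=1
[19] T[19,1]:1*1+0=1 · T[19,2]:2*131071+1=262143 · T[19,3]:3*64439010+131071=193448101 · T[19,4]:4*2798806985+64439010=11259666950 · T[19,5]:5*28958095545+2798806985=147589284710 · T[19,6]:6*110687251039+28958095545=693081601779 · T[19,7]:7*197462483400+110687251039=1492924634839 · T[19,8]:8*189036065010+197462483400=1709751003480 · T[19,9]:9*106175395755+189036065010=1144614626805 · T[19,10]:10*37112163803+106175395755=477297033785 · T[19,11]:11*8391004908+37112163803=129413217791 · T[19,12]:12*1256328866+8391004908=23466951300 · T[19,13]:13*125854638+1256328866=2892439160 · T[19,14]:14*8408778+125854638=243577530 · T[19,15]:15*367200+8408778=13916778 · T[19,16]:16*9996+367200=527136 · T[19,17]:17*153+9996=12597 · T[19,18]:18*1+153=171 · T[19,19]:19*0+1=1
B_18 = ΣS(18,k) = 1+131071+64439010+2798806985+28958095545+110687251039+197462483400+189036065010+106175395755+37112163803+8391004908+1256328866+125854638+8408778+367200+9996+153+1 = 682076806159
B_19 = ΣS(19,k) = 1+262143+193448101+11259666950+147589284710+693081601779+1492924634839+1709751003480+1144614626805+477297033785+129413217791+23466951300+2892439160+243577530+13916778+527136+12597+171+1 = 5832742205057

682076806159, 5832742205057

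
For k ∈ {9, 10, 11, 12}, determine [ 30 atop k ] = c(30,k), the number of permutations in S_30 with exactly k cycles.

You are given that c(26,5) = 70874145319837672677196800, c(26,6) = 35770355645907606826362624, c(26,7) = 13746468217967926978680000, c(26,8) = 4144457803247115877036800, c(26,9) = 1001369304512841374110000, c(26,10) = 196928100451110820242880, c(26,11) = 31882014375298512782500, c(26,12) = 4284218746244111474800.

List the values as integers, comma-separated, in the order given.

[27] T[27,6]:26*35770355645907606826362624+70874145319837672677196800=1000903392113435450162625024 · T[27,7]:26*13746468217967926978680000+35770355645907606826362624=393178529313073708272042624 · T[27,8]:26*4144457803247115877036800+13746468217967926978680000=121502371102392939781636800 · T[27,9]:26*1001369304512841374110000+4144457803247115877036800=30180059720580991603896800 · T[27,10]:26*196928100451110820242880+1001369304512841374110000=6121499916241722700424880 · T[27,11]:26*31882014375298512782500+196928100451110820242880=1025860474208872152587880 · T[27,12]:26*4284218746244111474800+31882014375298512782500=143271701777645411127300
[28] T[28,7]:27*393178529313073708272042624+1000903392113435450162625024=11616723683566425573507775872 · T[28,8]:27*121502371102392939781636800+393178529313073708272042624=3673742549077683082376236224 · T[28,9]:27*30180059720580991603896800+121502371102392939781636800=936363983558079713086850400 · T[28,10]:27*6121499916241722700424880+30180059720580991603896800=195460557459107504515368560 · T[28,11]:27*1025860474208872152587880+6121499916241722700424880=33819732719881270820297640 · T[28,12]:27*143271701777645411127300+1025860474208872152587880=4894196422205298253024980
[29] T[29,8]:28*3673742549077683082376236224+11616723683566425573507775872=114481515057741551880042390144 · T[29,9]:28*936363983558079713086850400+3673742549077683082376236224=29891934088703915048808047424 · T[29,10]:28*195460557459107504515368560+936363983558079713086850400=6409259592413089839517170080 · T[29,11]:28*33819732719881270820297640+195460557459107504515368560=1142413073615783087483702480 · T[29,12]:28*4894196422205298253024980+33819732719881270820297640=170857232541629621904997080
[30] T[30,9]:29*29891934088703915048808047424+114481515057741551880042390144=981347603630155088295475765440 · T[30,10]:29*6409259592413089839517170080+29891934088703915048808047424=215760462268683520394805979744 · T[30,11]:29*1142413073615783087483702480+6409259592413089839517170080=39539238727270799376544542000 · T[30,12]:29*170857232541629621904997080+1142413073615783087483702480=6097272817323042122728617800
Read c(30,9) = 981347603630155088295475765440, c(30,10) = 215760462268683520394805979744, c(30,11) = 39539238727270799376544542000, c(30,12) = 6097272817323042122728617800.

981347603630155088295475765440, 215760462268683520394805979744, 39539238727270799376544542000, 6097272817323042122728617800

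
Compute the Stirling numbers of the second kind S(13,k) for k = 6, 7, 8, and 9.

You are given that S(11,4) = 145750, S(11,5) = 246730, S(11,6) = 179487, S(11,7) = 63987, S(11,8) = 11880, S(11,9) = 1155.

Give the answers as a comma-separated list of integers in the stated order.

i=12: T(12,5)=145750+5·246730=1379400 | T(12,6)=246730+6·179487=1323652 | T(12,7)=179487+7·63987=627396 | T(12,8)=63987+8·11880=159027 | T(12,9)=11880+9·1155=22275
i=13: T(13,6)=1379400+6·1323652=9321312 | T(13,7)=1323652+7·627396=5715424 | T(13,8)=627396+8·159027=1899612 | T(13,9)=159027+9·22275=359502
Read S(13,6) = 9321312, S(13,7) = 5715424, S(13,8) = 1899612, S(13,9) = 359502.

9321312, 5715424, 1899612, 359502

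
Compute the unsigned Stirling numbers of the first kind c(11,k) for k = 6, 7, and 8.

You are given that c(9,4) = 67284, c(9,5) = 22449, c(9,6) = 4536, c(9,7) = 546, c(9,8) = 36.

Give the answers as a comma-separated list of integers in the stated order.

r10: T_10,5=9×22449+67284=269325; T_10,6=9×4536+22449=63273; T_10,7=9×546+4536=9450; T_10,8=9×36+546=870
r11: T_11,6=10×63273+269325=902055; T_11,7=10×9450+63273=157773; T_11,8=10×870+9450=18150
Read c(11,6) = 902055, c(11,7) = 157773, c(11,8) = 18150.

902055, 157773, 18150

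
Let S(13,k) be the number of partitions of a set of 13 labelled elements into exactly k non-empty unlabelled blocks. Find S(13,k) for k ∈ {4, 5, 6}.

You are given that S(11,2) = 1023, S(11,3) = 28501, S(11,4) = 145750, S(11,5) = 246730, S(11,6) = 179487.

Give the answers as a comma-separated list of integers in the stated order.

[12] T[12,3]:3*28501+1023=86526 · T[12,4]:4*145750+28501=611501 · T[12,5]:5*246730+145750=1379400 · T[12,6]:6*179487+246730=1323652
[13] T[13,4]:4*611501+86526=2532530 · T[13,5]:5*1379400+611501=7508501 · T[13,6]:6*1323652+1379400=9321312
Read S(13,4) = 2532530, S(13,5) = 7508501, S(13,6) = 9321312.

2532530, 7508501, 9321312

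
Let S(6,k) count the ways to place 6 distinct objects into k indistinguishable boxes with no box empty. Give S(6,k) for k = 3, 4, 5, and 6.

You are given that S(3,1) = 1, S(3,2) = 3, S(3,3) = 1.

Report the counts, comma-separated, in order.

@4  (4,1):1·1+0→1, (4,2):3·2+1→7, (4,3):1·3+3→6, (4,4):0·4+1→1
@5  (5,2):7·2+1→15, (5,3):6·3+7→25, (5,4):1·4+6→10, (5,5):0·5+1→1
@6  (6,3):25·3+15→90, (6,4):10·4+25→65, (6,5):1·5+10→15, (6,6):0·6+1→1
Read S(6,3) = 90, S(6,4) = 65, S(6,5) = 15, S(6,6) = 1.

90, 65, 15, 1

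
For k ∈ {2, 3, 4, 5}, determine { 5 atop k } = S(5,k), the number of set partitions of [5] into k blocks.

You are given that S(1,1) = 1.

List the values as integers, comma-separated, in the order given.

15, 25, 10, 1

[2] T[2,1]:1*1+0=1 · T[2,2]:2*0+1=1
[3] T[3,1]:1*1+0=1 · T[3,2]:2*1+1=3 · T[3,3]:3*0+1=1
[4] T[4,1]:1*1+0=1 · T[4,2]:2*3+1=7 · T[4,3]:3*1+3=6 · T[4,4]:4*0+1=1
[5] T[5,2]:2*7+1=15 · T[5,3]:3*6+7=25 · T[5,4]:4*1+6=10 · T[5,5]:5*0+1=1
Read S(5,2) = 15, S(5,3) = 25, S(5,4) = 10, S(5,5) = 1.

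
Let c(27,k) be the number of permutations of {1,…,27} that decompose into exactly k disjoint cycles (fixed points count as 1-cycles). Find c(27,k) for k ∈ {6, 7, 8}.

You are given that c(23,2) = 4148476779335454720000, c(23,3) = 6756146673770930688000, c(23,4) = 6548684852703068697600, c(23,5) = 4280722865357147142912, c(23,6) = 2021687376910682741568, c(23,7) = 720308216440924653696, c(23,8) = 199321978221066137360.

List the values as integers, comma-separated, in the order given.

@24  (24,3):6756146673770930688000·23+4148476779335454720000→159539850276066860544000, (24,4):6548684852703068697600·23+6756146673770930688000→157375898285941510732800, (24,5):4280722865357147142912·23+6548684852703068697600→105005310755917452984576, (24,6):2021687376910682741568·23+4280722865357147142912→50779532534302850198976, (24,7):720308216440924653696·23+2021687376910682741568→18588776355051949776576, (24,8):199321978221066137360·23+720308216440924653696→5304713715525445812976
@25  (25,4):157375898285941510732800·24+159539850276066860544000→3936561409138663118131200, (25,5):105005310755917452984576·24+157375898285941510732800→2677503356427960382362624, (25,6):50779532534302850198976·24+105005310755917452984576→1323714091579185857760000, (25,7):18588776355051949776576·24+50779532534302850198976→496910165055549644836800, (25,8):5304713715525445812976·24+18588776355051949776576→145901905527662649288000
@26  (26,5):2677503356427960382362624·25+3936561409138663118131200→70874145319837672677196800, (26,6):1323714091579185857760000·25+2677503356427960382362624→35770355645907606826362624, (26,7):496910165055549644836800·25+1323714091579185857760000→13746468217967926978680000, (26,8):145901905527662649288000·25+496910165055549644836800→4144457803247115877036800
@27  (27,6):35770355645907606826362624·26+70874145319837672677196800→1000903392113435450162625024, (27,7):13746468217967926978680000·26+35770355645907606826362624→393178529313073708272042624, (27,8):4144457803247115877036800·26+13746468217967926978680000→121502371102392939781636800
Read c(27,6) = 1000903392113435450162625024, c(27,7) = 393178529313073708272042624, c(27,8) = 121502371102392939781636800.

1000903392113435450162625024, 393178529313073708272042624, 121502371102392939781636800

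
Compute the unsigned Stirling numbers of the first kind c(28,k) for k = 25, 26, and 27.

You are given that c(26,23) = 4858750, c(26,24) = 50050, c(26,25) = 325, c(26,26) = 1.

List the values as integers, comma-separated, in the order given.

7739550, 67977, 378

row 27: T[27][24]=26·50050+4858750=6160050  T[27][25]=26·325+50050=58500  T[27][26]=26·1+325=351  T[27][27]=26·0+1=1
row 28: T[28][25]=27·58500+6160050=7739550  T[28][26]=27·351+58500=67977  T[28][27]=27·1+351=378
Read c(28,25) = 7739550, c(28,26) = 67977, c(28,27) = 378.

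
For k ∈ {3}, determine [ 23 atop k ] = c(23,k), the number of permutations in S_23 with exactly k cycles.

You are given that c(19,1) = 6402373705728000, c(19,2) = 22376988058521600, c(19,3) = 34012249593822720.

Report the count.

6756146673770930688000

r20: T_20,1=19×6402373705728000+0=121645100408832000; T_20,2=19×22376988058521600+6402373705728000=431565146817638400; T_20,3=19×34012249593822720+22376988058521600=668609730341153280
r21: T_21,1=20×121645100408832000+0=2432902008176640000; T_21,2=20×431565146817638400+121645100408832000=8752948036761600000; T_21,3=20×668609730341153280+431565146817638400=13803759753640704000
r22: T_22,2=21×8752948036761600000+2432902008176640000=186244810780170240000; T_22,3=21×13803759753640704000+8752948036761600000=298631902863216384000
r23: T_23,3=22×298631902863216384000+186244810780170240000=6756146673770930688000
Read c(23,3) = 6756146673770930688000.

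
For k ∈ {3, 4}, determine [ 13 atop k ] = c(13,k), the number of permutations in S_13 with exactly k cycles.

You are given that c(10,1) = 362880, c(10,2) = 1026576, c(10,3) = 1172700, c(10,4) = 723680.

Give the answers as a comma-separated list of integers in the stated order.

1931559552, 1414014888

row 11: T[11][1]=10·362880+0=3628800  T[11][2]=10·1026576+362880=10628640  T[11][3]=10·1172700+1026576=12753576  T[11][4]=10·723680+1172700=8409500
row 12: T[12][2]=11·10628640+3628800=120543840  T[12][3]=11·12753576+10628640=150917976  T[12][4]=11·8409500+12753576=105258076
row 13: T[13][3]=12·150917976+120543840=1931559552  T[13][4]=12·105258076+150917976=1414014888
Read c(13,3) = 1931559552, c(13,4) = 1414014888.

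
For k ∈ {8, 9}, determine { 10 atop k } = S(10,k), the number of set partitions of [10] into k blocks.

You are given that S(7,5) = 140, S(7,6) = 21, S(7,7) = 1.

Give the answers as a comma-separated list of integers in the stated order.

750, 45

r8: T_8,6=6×21+140=266; T_8,7=7×1+21=28; T_8,8=8×0+1=1
r9: T_9,7=7×28+266=462; T_9,8=8×1+28=36; T_9,9=9×0+1=1
r10: T_10,8=8×36+462=750; T_10,9=9×1+36=45
Read S(10,8) = 750, S(10,9) = 45.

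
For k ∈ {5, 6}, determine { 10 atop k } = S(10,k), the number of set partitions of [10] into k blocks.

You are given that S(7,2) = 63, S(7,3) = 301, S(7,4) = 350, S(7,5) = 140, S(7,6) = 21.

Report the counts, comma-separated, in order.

@8  (8,3):301·3+63→966, (8,4):350·4+301→1701, (8,5):140·5+350→1050, (8,6):21·6+140→266
@9  (9,4):1701·4+966→7770, (9,5):1050·5+1701→6951, (9,6):266·6+1050→2646
@10  (10,5):6951·5+7770→42525, (10,6):2646·6+6951→22827
Read S(10,5) = 42525, S(10,6) = 22827.

42525, 22827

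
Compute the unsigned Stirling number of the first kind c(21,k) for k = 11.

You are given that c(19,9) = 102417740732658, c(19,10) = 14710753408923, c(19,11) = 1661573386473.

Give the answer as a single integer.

[20] T[20,10]:19*14710753408923+102417740732658=381922055502195 · T[20,11]:19*1661573386473+14710753408923=46280647751910
[21] T[21,11]:20*46280647751910+381922055502195=1307535010540395
Read c(21,11) = 1307535010540395.

1307535010540395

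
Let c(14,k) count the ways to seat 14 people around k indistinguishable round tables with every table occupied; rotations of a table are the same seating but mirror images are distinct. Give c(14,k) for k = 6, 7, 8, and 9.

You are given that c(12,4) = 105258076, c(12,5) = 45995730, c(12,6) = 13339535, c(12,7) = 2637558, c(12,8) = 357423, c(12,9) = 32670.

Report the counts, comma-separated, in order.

[13] T[13,5]:12*45995730+105258076=657206836 · T[13,6]:12*13339535+45995730=206070150 · T[13,7]:12*2637558+13339535=44990231 · T[13,8]:12*357423+2637558=6926634 · T[13,9]:12*32670+357423=749463
[14] T[14,6]:13*206070150+657206836=3336118786 · T[14,7]:13*44990231+206070150=790943153 · T[14,8]:13*6926634+44990231=135036473 · T[14,9]:13*749463+6926634=16669653
Read c(14,6) = 3336118786, c(14,7) = 790943153, c(14,8) = 135036473, c(14,9) = 16669653.

3336118786, 790943153, 135036473, 16669653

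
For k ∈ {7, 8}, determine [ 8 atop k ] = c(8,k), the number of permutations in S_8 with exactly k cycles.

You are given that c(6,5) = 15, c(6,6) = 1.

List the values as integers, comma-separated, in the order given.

row 7: T[7][6]=6·1+15=21  T[7][7]=6·0+1=1
row 8: T[8][7]=7·1+21=28  T[8][8]=7·0+1=1
Read c(8,7) = 28, c(8,8) = 1.

28, 1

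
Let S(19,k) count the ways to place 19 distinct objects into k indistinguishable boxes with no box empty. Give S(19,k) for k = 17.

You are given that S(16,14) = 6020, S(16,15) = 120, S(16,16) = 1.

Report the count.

12597

r17: T_17,15=15×120+6020=7820; T_17,16=16×1+120=136; T_17,17=17×0+1=1
r18: T_18,16=16×136+7820=9996; T_18,17=17×1+136=153
r19: T_19,17=17×153+9996=12597
Read S(19,17) = 12597.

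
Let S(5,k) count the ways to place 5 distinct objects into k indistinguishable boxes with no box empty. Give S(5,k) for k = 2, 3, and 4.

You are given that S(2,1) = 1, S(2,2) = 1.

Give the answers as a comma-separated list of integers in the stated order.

15, 25, 10

r3: T_3,1=1×1+0=1; T_3,2=2×1+1=3; T_3,3=3×0+1=1
r4: T_4,1=1×1+0=1; T_4,2=2×3+1=7; T_4,3=3×1+3=6; T_4,4=4×0+1=1
r5: T_5,2=2×7+1=15; T_5,3=3×6+7=25; T_5,4=4×1+6=10
Read S(5,2) = 15, S(5,3) = 25, S(5,4) = 10.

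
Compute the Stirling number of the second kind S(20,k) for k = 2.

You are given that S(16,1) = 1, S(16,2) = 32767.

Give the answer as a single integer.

i=17: T(17,1)=0+1·1=1 | T(17,2)=1+2·32767=65535
i=18: T(18,1)=0+1·1=1 | T(18,2)=1+2·65535=131071
i=19: T(19,1)=0+1·1=1 | T(19,2)=1+2·131071=262143
i=20: T(20,2)=1+2·262143=524287
Read S(20,2) = 524287.

524287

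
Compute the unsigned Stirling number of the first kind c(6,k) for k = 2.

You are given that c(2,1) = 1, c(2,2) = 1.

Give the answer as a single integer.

274

i=3: T(3,1)=0+2·1=2 | T(3,2)=1+2·1=3
i=4: T(4,1)=0+3·2=6 | T(4,2)=2+3·3=11
i=5: T(5,1)=0+4·6=24 | T(5,2)=6+4·11=50
i=6: T(6,2)=24+5·50=274
Read c(6,2) = 274.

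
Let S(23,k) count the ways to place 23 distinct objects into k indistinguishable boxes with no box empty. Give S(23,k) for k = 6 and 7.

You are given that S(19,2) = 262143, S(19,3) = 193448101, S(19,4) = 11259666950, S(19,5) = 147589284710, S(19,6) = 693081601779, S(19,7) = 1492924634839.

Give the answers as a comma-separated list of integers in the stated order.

998969857983405, 4382641999117305

@20  (20,3):193448101·3+262143→580606446, (20,4):11259666950·4+193448101→45232115901, (20,5):147589284710·5+11259666950→749206090500, (20,6):693081601779·6+147589284710→4306078895384, (20,7):1492924634839·7+693081601779→11143554045652
@21  (21,4):45232115901·4+580606446→181509070050, (21,5):749206090500·5+45232115901→3791262568401, (21,6):4306078895384·6+749206090500→26585679462804, (21,7):11143554045652·7+4306078895384→82310957214948
@22  (22,5):3791262568401·5+181509070050→19137821912055, (22,6):26585679462804·6+3791262568401→163305339345225, (22,7):82310957214948·7+26585679462804→602762379967440
@23  (23,6):163305339345225·6+19137821912055→998969857983405, (23,7):602762379967440·7+163305339345225→4382641999117305
Read S(23,6) = 998969857983405, S(23,7) = 4382641999117305.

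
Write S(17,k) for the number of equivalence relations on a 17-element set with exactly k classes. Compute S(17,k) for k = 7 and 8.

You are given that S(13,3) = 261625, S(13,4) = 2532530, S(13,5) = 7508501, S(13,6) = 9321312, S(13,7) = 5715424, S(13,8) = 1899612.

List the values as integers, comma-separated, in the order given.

r14: T_14,4=4×2532530+261625=10391745; T_14,5=5×7508501+2532530=40075035; T_14,6=6×9321312+7508501=63436373; T_14,7=7×5715424+9321312=49329280; T_14,8=8×1899612+5715424=20912320
r15: T_15,5=5×40075035+10391745=210766920; T_15,6=6×63436373+40075035=420693273; T_15,7=7×49329280+63436373=408741333; T_15,8=8×20912320+49329280=216627840
r16: T_16,6=6×420693273+210766920=2734926558; T_16,7=7×408741333+420693273=3281882604; T_16,8=8×216627840+408741333=2141764053
r17: T_17,7=7×3281882604+2734926558=25708104786; T_17,8=8×2141764053+3281882604=20415995028
Read S(17,7) = 25708104786, S(17,8) = 20415995028.

25708104786, 20415995028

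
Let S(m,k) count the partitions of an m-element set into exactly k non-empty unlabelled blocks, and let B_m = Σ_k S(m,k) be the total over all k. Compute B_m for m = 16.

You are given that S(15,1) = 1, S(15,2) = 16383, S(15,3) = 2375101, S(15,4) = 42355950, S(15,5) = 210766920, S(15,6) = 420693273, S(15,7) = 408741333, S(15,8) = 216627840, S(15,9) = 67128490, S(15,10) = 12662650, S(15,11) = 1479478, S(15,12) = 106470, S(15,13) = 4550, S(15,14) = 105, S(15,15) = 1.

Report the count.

10480142147

@16  (16,1):1·1+0→1, (16,2):16383·2+1→32767, (16,3):2375101·3+16383→7141686, (16,4):42355950·4+2375101→171798901, (16,5):210766920·5+42355950→1096190550, (16,6):420693273·6+210766920→2734926558, (16,7):408741333·7+420693273→3281882604, (16,8):216627840·8+408741333→2141764053, (16,9):67128490·9+216627840→820784250, (16,10):12662650·10+67128490→193754990, (16,11):1479478·11+12662650→28936908, (16,12):106470·12+1479478→2757118, (16,13):4550·13+106470→165620, (16,14):105·14+4550→6020, (16,15):1·15+105→120, (16,16):0·16+1→1
B_16 = ΣS(16,k) = 1+32767+7141686+171798901+1096190550+2734926558+3281882604+2141764053+820784250+193754990+28936908+2757118+165620+6020+120+1 = 10480142147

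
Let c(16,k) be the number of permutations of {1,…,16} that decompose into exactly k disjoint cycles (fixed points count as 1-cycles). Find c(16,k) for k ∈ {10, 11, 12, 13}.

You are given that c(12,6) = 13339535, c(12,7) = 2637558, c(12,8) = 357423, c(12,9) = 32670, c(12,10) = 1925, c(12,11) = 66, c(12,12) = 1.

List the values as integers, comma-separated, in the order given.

928095740, 78558480, 4899622, 218400

@13  (13,7):2637558·12+13339535→44990231, (13,8):357423·12+2637558→6926634, (13,9):32670·12+357423→749463, (13,10):1925·12+32670→55770, (13,11):66·12+1925→2717, (13,12):1·12+66→78, (13,13):0·12+1→1
@14  (14,8):6926634·13+44990231→135036473, (14,9):749463·13+6926634→16669653, (14,10):55770·13+749463→1474473, (14,11):2717·13+55770→91091, (14,12):78·13+2717→3731, (14,13):1·13+78→91
@15  (15,9):16669653·14+135036473→368411615, (15,10):1474473·14+16669653→37312275, (15,11):91091·14+1474473→2749747, (15,12):3731·14+91091→143325, (15,13):91·14+3731→5005
@16  (16,10):37312275·15+368411615→928095740, (16,11):2749747·15+37312275→78558480, (16,12):143325·15+2749747→4899622, (16,13):5005·15+143325→218400
Read c(16,10) = 928095740, c(16,11) = 78558480, c(16,12) = 4899622, c(16,13) = 218400.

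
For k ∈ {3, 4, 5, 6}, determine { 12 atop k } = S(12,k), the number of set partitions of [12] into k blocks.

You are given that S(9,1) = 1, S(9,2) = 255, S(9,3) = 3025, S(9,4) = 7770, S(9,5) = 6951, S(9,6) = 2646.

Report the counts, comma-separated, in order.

r10: T_10,1=1×1+0=1; T_10,2=2×255+1=511; T_10,3=3×3025+255=9330; T_10,4=4×7770+3025=34105; T_10,5=5×6951+7770=42525; T_10,6=6×2646+6951=22827
r11: T_11,2=2×511+1=1023; T_11,3=3×9330+511=28501; T_11,4=4×34105+9330=145750; T_11,5=5×42525+34105=246730; T_11,6=6×22827+42525=179487
r12: T_12,3=3×28501+1023=86526; T_12,4=4×145750+28501=611501; T_12,5=5×246730+145750=1379400; T_12,6=6×179487+246730=1323652
Read S(12,3) = 86526, S(12,4) = 611501, S(12,5) = 1379400, S(12,6) = 1323652.

86526, 611501, 1379400, 1323652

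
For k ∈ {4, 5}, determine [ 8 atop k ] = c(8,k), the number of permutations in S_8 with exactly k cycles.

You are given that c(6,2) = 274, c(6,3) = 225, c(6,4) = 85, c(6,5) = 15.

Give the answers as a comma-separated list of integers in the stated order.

row 7: T[7][3]=6·225+274=1624  T[7][4]=6·85+225=735  T[7][5]=6·15+85=175
row 8: T[8][4]=7·735+1624=6769  T[8][5]=7·175+735=1960
Read c(8,4) = 6769, c(8,5) = 1960.

6769, 1960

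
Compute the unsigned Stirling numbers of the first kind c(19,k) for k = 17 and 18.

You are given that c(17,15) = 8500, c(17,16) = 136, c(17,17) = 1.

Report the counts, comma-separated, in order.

13566, 171

@18  (18,16):136·17+8500→10812, (18,17):1·17+136→153, (18,18):0·17+1→1
@19  (19,17):153·18+10812→13566, (19,18):1·18+153→171
Read c(19,17) = 13566, c(19,18) = 171.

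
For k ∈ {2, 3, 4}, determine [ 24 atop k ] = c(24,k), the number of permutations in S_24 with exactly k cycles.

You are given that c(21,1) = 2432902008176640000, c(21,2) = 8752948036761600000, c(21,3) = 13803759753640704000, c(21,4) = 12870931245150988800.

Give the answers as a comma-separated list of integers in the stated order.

96538966652493066240000, 159539850276066860544000, 157375898285941510732800

row 22: T[22][1]=21·2432902008176640000+0=51090942171709440000  T[22][2]=21·8752948036761600000+2432902008176640000=186244810780170240000  T[22][3]=21·13803759753640704000+8752948036761600000=298631902863216384000  T[22][4]=21·12870931245150988800+13803759753640704000=284093315901811468800
row 23: T[23][1]=22·51090942171709440000+0=1124000727777607680000  T[23][2]=22·186244810780170240000+51090942171709440000=4148476779335454720000  T[23][3]=22·298631902863216384000+186244810780170240000=6756146673770930688000  T[23][4]=22·284093315901811468800+298631902863216384000=6548684852703068697600
row 24: T[24][2]=23·4148476779335454720000+1124000727777607680000=96538966652493066240000  T[24][3]=23·6756146673770930688000+4148476779335454720000=159539850276066860544000  T[24][4]=23·6548684852703068697600+6756146673770930688000=157375898285941510732800
Read c(24,2) = 96538966652493066240000, c(24,3) = 159539850276066860544000, c(24,4) = 157375898285941510732800.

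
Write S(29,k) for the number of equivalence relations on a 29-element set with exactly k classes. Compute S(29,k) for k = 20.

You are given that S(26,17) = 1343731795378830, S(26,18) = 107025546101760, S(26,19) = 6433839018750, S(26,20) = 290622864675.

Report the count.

@27  (27,18):107025546101760·18+1343731795378830→3270191625210510, (27,19):6433839018750·19+107025546101760→229268487458010, (27,20):290622864675·20+6433839018750→12246296312250
@28  (28,19):229268487458010·19+3270191625210510→7626292886912700, (28,20):12246296312250·20+229268487458010→474194413703010
@29  (29,20):474194413703010·20+7626292886912700→17110181160972900
Read S(29,20) = 17110181160972900.

17110181160972900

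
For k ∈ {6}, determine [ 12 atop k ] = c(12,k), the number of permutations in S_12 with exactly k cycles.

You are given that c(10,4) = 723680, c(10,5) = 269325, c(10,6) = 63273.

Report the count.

@11  (11,5):269325·10+723680→3416930, (11,6):63273·10+269325→902055
@12  (12,6):902055·11+3416930→13339535
Read c(12,6) = 13339535.

13339535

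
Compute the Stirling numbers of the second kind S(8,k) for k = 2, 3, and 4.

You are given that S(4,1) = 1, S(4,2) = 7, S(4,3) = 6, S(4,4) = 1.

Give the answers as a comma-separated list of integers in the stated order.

127, 966, 1701

i=5: T(5,1)=0+1·1=1 | T(5,2)=1+2·7=15 | T(5,3)=7+3·6=25 | T(5,4)=6+4·1=10
i=6: T(6,1)=0+1·1=1 | T(6,2)=1+2·15=31 | T(6,3)=15+3·25=90 | T(6,4)=25+4·10=65
i=7: T(7,1)=0+1·1=1 | T(7,2)=1+2·31=63 | T(7,3)=31+3·90=301 | T(7,4)=90+4·65=350
i=8: T(8,2)=1+2·63=127 | T(8,3)=63+3·301=966 | T(8,4)=301+4·350=1701
Read S(8,2) = 127, S(8,3) = 966, S(8,4) = 1701.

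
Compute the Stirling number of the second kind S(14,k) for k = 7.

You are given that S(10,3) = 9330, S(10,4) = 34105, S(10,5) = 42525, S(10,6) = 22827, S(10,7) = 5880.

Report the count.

49329280

r11: T_11,4=4×34105+9330=145750; T_11,5=5×42525+34105=246730; T_11,6=6×22827+42525=179487; T_11,7=7×5880+22827=63987
r12: T_12,5=5×246730+145750=1379400; T_12,6=6×179487+246730=1323652; T_12,7=7×63987+179487=627396
r13: T_13,6=6×1323652+1379400=9321312; T_13,7=7×627396+1323652=5715424
r14: T_14,7=7×5715424+9321312=49329280
Read S(14,7) = 49329280.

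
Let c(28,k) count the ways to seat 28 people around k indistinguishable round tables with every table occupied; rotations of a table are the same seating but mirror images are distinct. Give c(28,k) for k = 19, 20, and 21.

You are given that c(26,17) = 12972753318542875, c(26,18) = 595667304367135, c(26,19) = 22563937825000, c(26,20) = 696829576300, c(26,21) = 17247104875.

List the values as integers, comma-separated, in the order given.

60383004803151030, 2280730371654735, 71603372991150

[27] T[27,18]:26*595667304367135+12972753318542875=28460103232088385 · T[27,19]:26*22563937825000+595667304367135=1182329687817135 · T[27,20]:26*696829576300+22563937825000=40681506808800 · T[27,21]:26*17247104875+696829576300=1145254303050
[28] T[28,19]:27*1182329687817135+28460103232088385=60383004803151030 · T[28,20]:27*40681506808800+1182329687817135=2280730371654735 · T[28,21]:27*1145254303050+40681506808800=71603372991150
Read c(28,19) = 60383004803151030, c(28,20) = 2280730371654735, c(28,21) = 71603372991150.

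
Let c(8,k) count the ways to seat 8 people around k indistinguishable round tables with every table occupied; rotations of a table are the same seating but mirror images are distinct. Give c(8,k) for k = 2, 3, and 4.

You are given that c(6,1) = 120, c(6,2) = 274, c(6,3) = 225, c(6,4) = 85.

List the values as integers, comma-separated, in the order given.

i=7: T(7,1)=0+6·120=720 | T(7,2)=120+6·274=1764 | T(7,3)=274+6·225=1624 | T(7,4)=225+6·85=735
i=8: T(8,2)=720+7·1764=13068 | T(8,3)=1764+7·1624=13132 | T(8,4)=1624+7·735=6769
Read c(8,2) = 13068, c(8,3) = 13132, c(8,4) = 6769.

13068, 13132, 6769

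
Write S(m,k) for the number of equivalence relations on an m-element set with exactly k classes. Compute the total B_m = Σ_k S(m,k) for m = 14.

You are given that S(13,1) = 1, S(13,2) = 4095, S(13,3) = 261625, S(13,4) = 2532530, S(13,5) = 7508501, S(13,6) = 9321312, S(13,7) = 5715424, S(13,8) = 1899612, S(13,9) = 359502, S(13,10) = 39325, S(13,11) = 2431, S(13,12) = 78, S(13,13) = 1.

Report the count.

190899322

row 14: T[14][1]=1·1+0=1  T[14][2]=2·4095+1=8191  T[14][3]=3·261625+4095=788970  T[14][4]=4·2532530+261625=10391745  T[14][5]=5·7508501+2532530=40075035  T[14][6]=6·9321312+7508501=63436373  T[14][7]=7·5715424+9321312=49329280  T[14][8]=8·1899612+5715424=20912320  T[14][9]=9·359502+1899612=5135130  T[14][10]=10·39325+359502=752752  T[14][11]=11·2431+39325=66066  T[14][12]=12·78+2431=3367  T[14][13]=13·1+78=91  T[14][14]=14·0+1=1
B_14 = ΣS(14,k) = 1+8191+788970+10391745+40075035+63436373+49329280+20912320+5135130+752752+66066+3367+91+1 = 190899322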